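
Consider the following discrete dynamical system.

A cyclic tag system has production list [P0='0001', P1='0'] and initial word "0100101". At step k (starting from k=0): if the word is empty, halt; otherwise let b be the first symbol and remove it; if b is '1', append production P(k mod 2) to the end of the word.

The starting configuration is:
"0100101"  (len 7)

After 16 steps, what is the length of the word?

2

t=0: "0100101"  (len 7)
t=1: "100101"  (len 6)
t=2: "001010"  (len 6)
t=3: "01010"  (len 5)
t=4: "1010"  (len 4)
t=5: "0100001"  (len 7)
t=6: "100001"  (len 6)
t=7: "000010001"  (len 9)
t=8: "00010001"  (len 8)
t=9: "0010001"  (len 7)
t=10: "010001"  (len 6)
t=11: "10001"  (len 5)
t=12: "00010"  (len 5)
t=13: "0010"  (len 4)
t=14: "010"  (len 3)
t=15: "10"  (len 2)
t=16: "00"  (len 2)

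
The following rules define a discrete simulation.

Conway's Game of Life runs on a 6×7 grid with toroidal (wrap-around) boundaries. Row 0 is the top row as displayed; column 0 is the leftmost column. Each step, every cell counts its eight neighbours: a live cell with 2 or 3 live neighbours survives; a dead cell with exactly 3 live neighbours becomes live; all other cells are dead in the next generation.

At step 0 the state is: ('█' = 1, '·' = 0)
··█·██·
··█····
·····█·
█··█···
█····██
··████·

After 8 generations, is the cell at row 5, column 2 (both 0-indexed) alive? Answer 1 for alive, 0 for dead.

0

0) ··█·██·
··█····
·····█·
█··█···
█····██
··████·
1) ·██··█·
···███·
·······
█···██·
███··█·
·██····
2) ·█···█·
··████·
···█··█
█···██·
█·████·
···█··█
3) ·····██
··██·██
··█···█
███····
███····
██·█··█
4) ·█·█···
█·███··
·····██
···█··█
···█···
·····█·
5) ·█·█···
███████
█·█··██
····███
····█··
··█·█··
6) ······█
·······
··█····
█··██··
····█··
··█·█··
7) ·······
·······
···█···
···██··
····██·
···█·█·
8) ·······
·······
···██··
···█·█·
·····█·
·····█·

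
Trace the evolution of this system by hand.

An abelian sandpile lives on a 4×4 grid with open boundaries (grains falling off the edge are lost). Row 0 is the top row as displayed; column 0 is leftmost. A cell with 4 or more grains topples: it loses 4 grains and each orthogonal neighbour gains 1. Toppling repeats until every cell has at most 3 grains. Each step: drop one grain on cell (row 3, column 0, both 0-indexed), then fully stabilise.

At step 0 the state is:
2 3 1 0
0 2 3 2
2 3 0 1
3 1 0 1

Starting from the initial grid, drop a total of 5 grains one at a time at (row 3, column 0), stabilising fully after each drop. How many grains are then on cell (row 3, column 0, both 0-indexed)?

2

step 0: 2 3 1 0
0 2 3 2
2 3 0 1
3 1 0 1
step 1: 2 3 1 0
0 2 3 2
3 3 0 1
0 2 0 1
step 2: 2 3 1 0
0 2 3 2
3 3 0 1
1 2 0 1
step 3: 2 3 1 0
0 2 3 2
3 3 0 1
2 2 0 1
step 4: 2 3 1 0
0 2 3 2
3 3 0 1
3 2 0 1
step 5: 2 3 1 0
1 3 3 2
1 1 1 1
2 0 1 1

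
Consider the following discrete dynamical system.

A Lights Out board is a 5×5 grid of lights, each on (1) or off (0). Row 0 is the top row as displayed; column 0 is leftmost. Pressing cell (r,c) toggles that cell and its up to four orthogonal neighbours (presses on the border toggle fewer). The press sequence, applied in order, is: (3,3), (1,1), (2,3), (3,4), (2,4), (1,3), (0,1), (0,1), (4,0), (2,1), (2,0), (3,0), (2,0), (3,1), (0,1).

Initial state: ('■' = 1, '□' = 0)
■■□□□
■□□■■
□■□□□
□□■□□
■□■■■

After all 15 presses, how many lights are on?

0) ■■□□□
■□□■■
□■□□□
□□■□□
■□■■■
1) ■■□□□
■□□■■
□■□■□
□□□■■
■□■□■
2) ■□□□□
□■■■■
□□□■□
□□□■■
■□■□■
3) ■□□□□
□■■□■
□□■□■
□□□□■
■□■□■
4) ■□□□□
□■■□■
□□■□□
□□□■□
■□■□□
5) ■□□□□
□■■□□
□□■■■
□□□■■
■□■□□
6) ■□□■□
□■□■■
□□■□■
□□□■■
■□■□□
7) □■■■□
□□□■■
□□■□■
□□□■■
■□■□□
8) ■□□■□
□■□■■
□□■□■
□□□■■
■□■□□
9) ■□□■□
□■□■■
□□■□■
■□□■■
□■■□□
10) ■□□■□
□□□■■
■■□□■
■■□■■
□■■□□
11) ■□□■□
■□□■■
□□□□■
□■□■■
□■■□□
12) ■□□■□
■□□■■
■□□□■
■□□■■
■■■□□
13) ■□□■□
□□□■■
□■□□■
□□□■■
■■■□□
14) ■□□■□
□□□■■
□□□□■
■■■■■
■□■□□
15) □■■■□
□■□■■
□□□□■
■■■■■
■□■□□

14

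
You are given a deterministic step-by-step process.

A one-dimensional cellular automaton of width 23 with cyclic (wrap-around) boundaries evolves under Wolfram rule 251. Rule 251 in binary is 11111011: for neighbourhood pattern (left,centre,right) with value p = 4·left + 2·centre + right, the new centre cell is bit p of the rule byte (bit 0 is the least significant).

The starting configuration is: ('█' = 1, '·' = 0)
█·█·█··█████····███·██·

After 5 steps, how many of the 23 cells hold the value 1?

t=0: █·█·█··█████····███·██·
t=1: ·█·█·██████████████████
t=2: █·█·███████████████████
t=3: ██·████████████████████
t=4: ███████████████████████
t=5: ███████████████████████

23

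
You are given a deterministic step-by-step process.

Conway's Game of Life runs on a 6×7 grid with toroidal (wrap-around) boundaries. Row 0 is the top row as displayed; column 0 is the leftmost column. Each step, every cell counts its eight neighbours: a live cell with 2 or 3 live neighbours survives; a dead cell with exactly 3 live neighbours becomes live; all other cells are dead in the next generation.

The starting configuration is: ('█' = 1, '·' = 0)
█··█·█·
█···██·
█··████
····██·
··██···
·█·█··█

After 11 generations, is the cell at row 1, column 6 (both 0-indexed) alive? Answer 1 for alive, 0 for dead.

0) █··█·█·
█···██·
█··████
····██·
··██···
·█·█··█
1) ████·█·
██·····
█··█···
··█····
··██·█·
██·█··█
2) ···██··
···██··
█·█····
·██·█··
█··██·█
·····█·
3) ···█·█·
··█·█··
··█·█··
··█·███
█████·█
·····██
4) ···█·██
··█·██·
·██·█··
······█
·██····
·█·····
5) ··██·██
·██···█
·██·█··
█··█···
███····
██·····
6) ···█·██
····█·█
·······
█··█···
··█···█
···█···
7) ···█·██
····█·█
·······
·······
··██···
··█████
8) █·█····
····█·█
·······
·······
··█··█·
······█
9) █····██
·······
·······
·······
·······
·█····█
10) █····██
······█
·······
·······
·······
·····██
11) █······
█····██
·······
·······
·······
█····█·

1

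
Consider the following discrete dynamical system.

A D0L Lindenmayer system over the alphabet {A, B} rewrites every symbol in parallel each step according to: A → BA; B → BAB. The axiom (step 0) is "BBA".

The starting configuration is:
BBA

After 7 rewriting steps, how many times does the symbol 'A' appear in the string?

987

gen 0: BBA
gen 1: BABBABBA
gen 2: BABBABABBABBABABBABBA
gen 3: BABBABABBABBABABBABABBABBABABBABBABABBABABBABBABABBABBA
gen 4: BABBABABBABBABABBABABBABBABABBABBABABBABABBABBABABBABABBAB…BBABABBABABBABBABABBABABBABBABABBABBABABBABABBABBABABBABBA  (len 144)
gen 5: BABBABABBABBABABBABABBABBABABBABBABABBABABBABBABABBABABBAB…BBABABBABABBABBABABBABABBABBABABBABBABABBABABBABBABABBABBA  (len 377)
gen 6: BABBABABBABBABABBABABBABBABABBABBABABBABABBABBABABBABABBAB…BBABABBABABBABBABABBABABBABBABABBABBABABBABABBABBABABBABBA  (len 987)
gen 7: BABBABABBABBABABBABABBABBABABBABBABABBABABBABBABABBABABBAB…BBABABBABABBABBABABBABABBABBABABBABBABABBABABBABBABABBABBA  (len 2584)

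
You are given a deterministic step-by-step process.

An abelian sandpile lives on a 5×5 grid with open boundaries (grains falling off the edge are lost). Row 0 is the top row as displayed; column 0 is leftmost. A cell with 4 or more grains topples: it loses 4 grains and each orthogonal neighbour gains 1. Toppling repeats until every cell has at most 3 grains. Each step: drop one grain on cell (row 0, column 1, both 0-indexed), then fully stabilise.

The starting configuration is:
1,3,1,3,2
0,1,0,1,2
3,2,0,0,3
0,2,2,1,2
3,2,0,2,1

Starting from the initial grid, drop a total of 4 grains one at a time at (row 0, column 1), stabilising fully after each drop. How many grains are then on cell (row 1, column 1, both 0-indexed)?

t=0: 1,3,1,3,2
0,1,0,1,2
3,2,0,0,3
0,2,2,1,2
3,2,0,2,1
t=1: 2,0,2,3,2
0,2,0,1,2
3,2,0,0,3
0,2,2,1,2
3,2,0,2,1
t=2: 2,1,2,3,2
0,2,0,1,2
3,2,0,0,3
0,2,2,1,2
3,2,0,2,1
t=3: 2,2,2,3,2
0,2,0,1,2
3,2,0,0,3
0,2,2,1,2
3,2,0,2,1
t=4: 2,3,2,3,2
0,2,0,1,2
3,2,0,0,3
0,2,2,1,2
3,2,0,2,1

2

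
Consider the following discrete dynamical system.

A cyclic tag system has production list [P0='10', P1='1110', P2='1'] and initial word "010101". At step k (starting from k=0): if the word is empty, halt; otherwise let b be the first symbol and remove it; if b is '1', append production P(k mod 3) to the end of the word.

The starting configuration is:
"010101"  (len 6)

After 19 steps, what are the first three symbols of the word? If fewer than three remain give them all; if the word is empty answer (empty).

111

[0] "010101"  (len 6)
[1] "10101"  (len 5)
[2] "01011110"  (len 8)
[3] "1011110"  (len 7)
[4] "01111010"  (len 8)
[5] "1111010"  (len 7)
[6] "1110101"  (len 7)
[7] "11010110"  (len 8)
[8] "10101101110"  (len 11)
[9] "01011011101"  (len 11)
[10] "1011011101"  (len 10)
[11] "0110111011110"  (len 13)
[12] "110111011110"  (len 12)
[13] "1011101111010"  (len 13)
[14] "0111011110101110"  (len 16)
[15] "111011110101110"  (len 15)
[16] "1101111010111010"  (len 16)
[17] "1011110101110101110"  (len 19)
[18] "0111101011101011101"  (len 19)
[19] "111101011101011101"  (len 18)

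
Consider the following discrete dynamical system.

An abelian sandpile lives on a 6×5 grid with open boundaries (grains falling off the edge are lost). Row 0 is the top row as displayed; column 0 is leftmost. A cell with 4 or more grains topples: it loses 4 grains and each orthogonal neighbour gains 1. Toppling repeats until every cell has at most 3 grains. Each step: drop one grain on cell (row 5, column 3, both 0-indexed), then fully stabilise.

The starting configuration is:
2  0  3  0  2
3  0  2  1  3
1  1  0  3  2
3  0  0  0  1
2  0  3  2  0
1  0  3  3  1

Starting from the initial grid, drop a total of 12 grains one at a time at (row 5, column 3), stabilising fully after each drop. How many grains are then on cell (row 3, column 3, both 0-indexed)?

1

[0] 2  0  3  0  2
3  0  2  1  3
1  1  0  3  2
3  0  0  0  1
2  0  3  2  0
1  0  3  3  1
[1] 2  0  3  0  2
3  0  2  1  3
1  1  0  3  2
3  0  1  1  1
2  1  1  0  1
1  1  1  2  2
[2] 2  0  3  0  2
3  0  2  1  3
1  1  0  3  2
3  0  1  1  1
2  1  1  0  1
1  1  1  3  2
[3] 2  0  3  0  2
3  0  2  1  3
1  1  0  3  2
3  0  1  1  1
2  1  1  1  1
1  1  2  0  3
[4] 2  0  3  0  2
3  0  2  1  3
1  1  0  3  2
3  0  1  1  1
2  1  1  1  1
1  1  2  1  3
[5] 2  0  3  0  2
3  0  2  1  3
1  1  0  3  2
3  0  1  1  1
2  1  1  1  1
1  1  2  2  3
[6] 2  0  3  0  2
3  0  2  1  3
1  1  0  3  2
3  0  1  1  1
2  1  1  1  1
1  1  2  3  3
[7] 2  0  3  0  2
3  0  2  1  3
1  1  0  3  2
3  0  1  1  1
2  1  1  2  2
1  1  3  1  0
[8] 2  0  3  0  2
3  0  2  1  3
1  1  0  3  2
3  0  1  1  1
2  1  1  2  2
1  1  3  2  0
[9] 2  0  3  0  2
3  0  2  1  3
1  1  0  3  2
3  0  1  1  1
2  1  1  2  2
1  1  3  3  0
[10] 2  0  3  0  2
3  0  2  1  3
1  1  0  3  2
3  0  1  1  1
2  1  2  3  2
1  2  0  1  1
[11] 2  0  3  0  2
3  0  2  1  3
1  1  0  3  2
3  0  1  1  1
2  1  2  3  2
1  2  0  2  1
[12] 2  0  3  0  2
3  0  2  1  3
1  1  0  3  2
3  0  1  1  1
2  1  2  3  2
1  2  0  3  1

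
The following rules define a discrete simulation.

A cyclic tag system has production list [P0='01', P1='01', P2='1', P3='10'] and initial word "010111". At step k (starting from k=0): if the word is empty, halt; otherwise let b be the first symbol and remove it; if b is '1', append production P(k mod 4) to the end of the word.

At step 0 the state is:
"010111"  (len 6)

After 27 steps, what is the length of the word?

6

t=0: "010111"  (len 6)
t=1: "10111"  (len 5)
t=2: "011101"  (len 6)
t=3: "11101"  (len 5)
t=4: "110110"  (len 6)
t=5: "1011001"  (len 7)
t=6: "01100101"  (len 8)
t=7: "1100101"  (len 7)
t=8: "10010110"  (len 8)
t=9: "001011001"  (len 9)
t=10: "01011001"  (len 8)
t=11: "1011001"  (len 7)
t=12: "01100110"  (len 8)
t=13: "1100110"  (len 7)
t=14: "10011001"  (len 8)
t=15: "00110011"  (len 8)
t=16: "0110011"  (len 7)
t=17: "110011"  (len 6)
t=18: "1001101"  (len 7)
t=19: "0011011"  (len 7)
t=20: "011011"  (len 6)
t=21: "11011"  (len 5)
t=22: "101101"  (len 6)
t=23: "011011"  (len 6)
t=24: "11011"  (len 5)
t=25: "101101"  (len 6)
t=26: "0110101"  (len 7)
t=27: "110101"  (len 6)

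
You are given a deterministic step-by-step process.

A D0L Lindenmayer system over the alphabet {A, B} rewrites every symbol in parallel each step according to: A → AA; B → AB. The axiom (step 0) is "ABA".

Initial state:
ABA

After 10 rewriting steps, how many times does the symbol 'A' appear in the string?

gen 0: ABA
gen 1: AAABAA
gen 2: AAAAAAABAAAA
gen 3: AAAAAAAAAAAAAAABAAAAAAAA
gen 4: AAAAAAAAAAAAAAAAAAAAAAAAAAAAAAABAAAAAAAAAAAAAAAA
gen 5: AAAAAAAAAAAAAAAAAAAAAAAAAAAAAAAAAAAAAAAAAAAAAAAAAAAAAAAAAAAAAAABAAAAAAAAAAAAAAAAAAAAAAAAAAAAAAAA
gen 6: AAAAAAAAAAAAAAAAAAAAAAAAAAAAAAAAAAAAAAAAAAAAAAAAAAAAAAAAAA…AAAAAAAAAAAAAAAAAAAAAAAAAAAAAAAAAAAAAAAAAAAAAAAAAAAAAAAAAA  (len 192)
gen 7: AAAAAAAAAAAAAAAAAAAAAAAAAAAAAAAAAAAAAAAAAAAAAAAAAAAAAAAAAA…AAAAAAAAAAAAAAAAAAAAAAAAAAAAAAAAAAAAAAAAAAAAAAAAAAAAAAAAAA  (len 384)
gen 8: AAAAAAAAAAAAAAAAAAAAAAAAAAAAAAAAAAAAAAAAAAAAAAAAAAAAAAAAAA…AAAAAAAAAAAAAAAAAAAAAAAAAAAAAAAAAAAAAAAAAAAAAAAAAAAAAAAAAA  (len 768)
gen 9: AAAAAAAAAAAAAAAAAAAAAAAAAAAAAAAAAAAAAAAAAAAAAAAAAAAAAAAAAA…AAAAAAAAAAAAAAAAAAAAAAAAAAAAAAAAAAAAAAAAAAAAAAAAAAAAAAAAAA  (len 1536)
gen 10: AAAAAAAAAAAAAAAAAAAAAAAAAAAAAAAAAAAAAAAAAAAAAAAAAAAAAAAAAA…AAAAAAAAAAAAAAAAAAAAAAAAAAAAAAAAAAAAAAAAAAAAAAAAAAAAAAAAAA  (len 3072)

3071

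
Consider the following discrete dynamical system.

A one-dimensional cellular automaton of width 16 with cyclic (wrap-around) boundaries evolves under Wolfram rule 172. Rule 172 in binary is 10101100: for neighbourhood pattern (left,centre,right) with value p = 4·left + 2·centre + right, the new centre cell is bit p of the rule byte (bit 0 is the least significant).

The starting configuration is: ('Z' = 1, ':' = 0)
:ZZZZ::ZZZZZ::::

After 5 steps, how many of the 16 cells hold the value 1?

2

t=0: :ZZZZ::ZZZZZ::::
t=1: :ZZZ:::ZZZZ:::::
t=2: :ZZ::::ZZZ::::::
t=3: :Z:::::ZZ:::::::
t=4: :Z:::::Z::::::::
t=5: :Z:::::Z::::::::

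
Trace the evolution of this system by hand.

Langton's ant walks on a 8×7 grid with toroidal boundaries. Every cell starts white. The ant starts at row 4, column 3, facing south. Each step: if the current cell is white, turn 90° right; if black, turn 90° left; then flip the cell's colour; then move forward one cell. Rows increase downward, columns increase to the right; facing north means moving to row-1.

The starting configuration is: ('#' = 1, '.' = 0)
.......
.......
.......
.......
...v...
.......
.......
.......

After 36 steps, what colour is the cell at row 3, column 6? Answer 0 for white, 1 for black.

k=0  .......
.......
.......
.......
...v...
.......
.......
.......
k=1  .......
.......
.......
.......
..<#...
.......
.......
.......
k=2  .......
.......
.......
..^....
..##...
.......
.......
.......
k=3  .......
.......
.......
..#>...
..##...
.......
.......
.......
k=4  .......
.......
.......
..##...
..#v...
.......
.......
.......
k=5  .......
.......
.......
..##...
..#.>..
.......
.......
.......
k=6  .......
.......
.......
..##...
..#.#..
....v..
.......
.......
k=7  .......
.......
.......
..##...
..#.#..
...<#..
.......
.......
k=8  .......
.......
.......
..##...
..#^#..
...##..
.......
.......
k=9  .......
.......
.......
..##...
..##>..
...##..
.......
.......
k=10  .......
.......
.......
..##^..
..##...
...##..
.......
.......
k=11  .......
.......
.......
..###>.
..##...
...##..
.......
.......
k=12  .......
.......
.......
..####.
..##.v.
...##..
.......
.......
k=13  .......
.......
.......
..####.
..##<#.
...##..
.......
.......
k=14  .......
.......
.......
..##^#.
..####.
...##..
.......
.......
k=15  .......
.......
.......
..#<.#.
..####.
...##..
.......
.......
k=16  .......
.......
.......
..#..#.
..#v##.
...##..
.......
.......
k=17  .......
.......
.......
..#..#.
..#.>#.
...##..
.......
.......
k=18  .......
.......
.......
..#.^#.
..#..#.
...##..
.......
.......
k=19  .......
.......
.......
..#.#>.
..#..#.
...##..
.......
.......
k=20  .......
.......
.....^.
..#.#..
..#..#.
...##..
.......
.......
k=21  .......
.......
.....#>
..#.#..
..#..#.
...##..
.......
.......
k=22  .......
.......
.....##
..#.#.v
..#..#.
...##..
.......
.......
k=23  .......
.......
.....##
..#.#<#
..#..#.
...##..
.......
.......
k=24  .......
.......
.....^#
..#.###
..#..#.
...##..
.......
.......
k=25  .......
.......
....<.#
..#.###
..#..#.
...##..
.......
.......
k=26  .......
....^..
....#.#
..#.###
..#..#.
...##..
.......
.......
k=27  .......
....#>.
....#.#
..#.###
..#..#.
...##..
.......
.......
k=28  .......
....##.
....#v#
..#.###
..#..#.
...##..
.......
.......
k=29  .......
....##.
....<##
..#.###
..#..#.
...##..
.......
.......
k=30  .......
....##.
.....##
..#.v##
..#..#.
...##..
.......
.......
k=31  .......
....##.
.....##
..#..>#
..#..#.
...##..
.......
.......
k=32  .......
....##.
.....^#
..#...#
..#..#.
...##..
.......
.......
k=33  .......
....##.
....<.#
..#...#
..#..#.
...##..
.......
.......
k=34  .......
....^#.
....#.#
..#...#
..#..#.
...##..
.......
.......
k=35  .......
...<.#.
....#.#
..#...#
..#..#.
...##..
.......
.......
k=36  ...^...
...#.#.
....#.#
..#...#
..#..#.
...##..
.......
.......

1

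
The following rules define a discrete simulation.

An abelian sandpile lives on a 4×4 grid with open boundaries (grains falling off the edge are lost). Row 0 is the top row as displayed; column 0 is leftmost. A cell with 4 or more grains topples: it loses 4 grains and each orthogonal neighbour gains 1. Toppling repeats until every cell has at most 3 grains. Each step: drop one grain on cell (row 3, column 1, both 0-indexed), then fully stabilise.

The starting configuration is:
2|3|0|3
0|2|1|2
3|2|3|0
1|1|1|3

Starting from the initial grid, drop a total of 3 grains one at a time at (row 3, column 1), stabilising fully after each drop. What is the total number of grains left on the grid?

29

step 0: 2|3|0|3
0|2|1|2
3|2|3|0
1|1|1|3
step 1: 2|3|0|3
0|2|1|2
3|2|3|0
1|2|1|3
step 2: 2|3|0|3
0|2|1|2
3|2|3|0
1|3|1|3
step 3: 2|3|0|3
0|2|1|2
3|3|3|0
2|0|2|3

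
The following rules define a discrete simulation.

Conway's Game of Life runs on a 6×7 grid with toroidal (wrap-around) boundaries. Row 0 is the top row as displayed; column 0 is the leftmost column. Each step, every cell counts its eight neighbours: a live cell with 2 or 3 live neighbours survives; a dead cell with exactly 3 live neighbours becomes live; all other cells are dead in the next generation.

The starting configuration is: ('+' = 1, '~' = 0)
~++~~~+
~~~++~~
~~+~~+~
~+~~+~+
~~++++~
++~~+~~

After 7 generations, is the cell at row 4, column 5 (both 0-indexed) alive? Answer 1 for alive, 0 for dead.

gen 0: ~++~~~+
~~~++~~
~~+~~+~
~+~~+~+
~~++++~
++~~+~~
gen 1: ~++~++~
~+~+++~
~~+~~+~
~+~~~~+
~~+~~~+
+~~~+~+
gen 2: ~++~~~~
~+~~~~+
++++~++
+++~~++
~+~~~~+
+~+~+~+
gen 3: ~~++~++
~~~+~++
~~~++~~
~~~++~~
~~~+~~~
~~++~++
gen 4: +~~~~~~
~~~~~~+
~~+~~~~
~~+~~~~
~~~~~+~
~~~~~++
gen 5: +~~~~+~
~~~~~~~
~~~~~~~
~~~~~~~
~~~~~++
~~~~~++
gen 6: ~~~~~+~
~~~~~~~
~~~~~~~
~~~~~~~
~~~~~++
+~~~+~~
gen 7: ~~~~~~~
~~~~~~~
~~~~~~~
~~~~~~~
~~~~~++
~~~~+~~

1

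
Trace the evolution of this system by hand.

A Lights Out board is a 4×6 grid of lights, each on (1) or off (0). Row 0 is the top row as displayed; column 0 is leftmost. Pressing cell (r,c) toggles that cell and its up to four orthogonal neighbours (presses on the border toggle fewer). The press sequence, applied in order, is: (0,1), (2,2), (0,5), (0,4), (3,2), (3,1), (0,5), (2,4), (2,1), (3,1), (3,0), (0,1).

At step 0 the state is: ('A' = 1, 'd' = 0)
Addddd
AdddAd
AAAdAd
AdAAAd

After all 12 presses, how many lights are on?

step 0: Addddd
AdddAd
AAAdAd
AdAAAd
step 1: dAAddd
AAddAd
AAAdAd
AdAAAd
step 2: dAAddd
AAAdAd
AddAAd
AddAAd
step 3: dAAdAA
AAAdAA
AddAAd
AddAAd
step 4: dAAAdd
AAAddA
AddAAd
AddAAd
step 5: dAAAdd
AAAddA
AdAAAd
AAAdAd
step 6: dAAAdd
AAAddA
AAAAAd
ddddAd
step 7: dAAAAA
AAAddd
AAAAAd
ddddAd
step 8: dAAAAA
AAAdAd
AAAddA
dddddd
step 9: dAAAAA
AdAdAd
dddddA
dAdddd
step 10: dAAAAA
AdAdAd
dAdddA
AdAddd
step 11: dAAAAA
AdAdAd
AAdddA
dAAddd
step 12: AddAAA
AAAdAd
AAdddA
dAAddd

13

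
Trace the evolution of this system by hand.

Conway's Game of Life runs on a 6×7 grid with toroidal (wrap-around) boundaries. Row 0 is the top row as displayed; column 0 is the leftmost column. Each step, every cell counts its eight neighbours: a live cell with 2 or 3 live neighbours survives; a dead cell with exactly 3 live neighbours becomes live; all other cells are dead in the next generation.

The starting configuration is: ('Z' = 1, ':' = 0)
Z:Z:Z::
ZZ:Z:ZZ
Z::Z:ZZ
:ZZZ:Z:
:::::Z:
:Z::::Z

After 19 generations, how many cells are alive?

step 0: Z:Z:Z::
ZZ:Z:ZZ
Z::Z:ZZ
:ZZZ:Z:
:::::Z:
:Z::::Z
step 1: ::ZZZ::
:::Z:::
:::Z:::
ZZZZ:Z:
ZZ::ZZZ
ZZ:::ZZ
step 2: ZZZZZZZ
:::::::
:Z:Z:::
:::Z:Z:
:::Z:::
:::::::
step 3: ZZZZZZZ
:::::ZZ
::Z:Z::
:::Z:::
::::Z::
ZZ:::ZZ
step 4: ::ZZ:::
:::::::
:::ZZZ:
:::ZZ::
Z:::ZZZ
:::::::
step 5: :::::::
::Z::::
:::Z:Z:
:::::::
:::ZZZZ
:::ZZZZ
step 6: :::ZZZ:
:::::::
:::::::
:::Z::Z
:::Z::Z
:::Z::Z
step 7: :::ZZZ:
::::Z::
:::::::
:::::::
Z:ZZZZZ
::ZZ::Z
step 8: ::Z::Z:
:::ZZZ:
:::::::
:::ZZZZ
ZZZ:ZZZ
ZZ:::::
step 9: :ZZZ:ZZ
:::ZZZ:
::::::Z
:ZZZ:::
::Z::::
:::ZZ::
step 10: ::::::Z
Z::Z:::
:::::Z:
:ZZZ:::
:Z::Z::
:Z::ZZ:
step 11: Z:::ZZZ
::::::Z
:Z:ZZ::
:ZZZZ::
ZZ::ZZ:
Z:::ZZ:
step 12: Z:::Z::
:::Z::Z
ZZ::ZZ:
:::::::
Z::::::
:::Z:::
step 13: :::ZZ::
:Z:Z::Z
Z:::ZZZ
ZZ::::Z
:::::::
:::::::
step 14: ::ZZZ::
::ZZ::Z
::Z:Z::
:Z:::::
Z::::::
:::::::
step 15: ::Z:Z::
:Z:::Z:
:ZZ::::
:Z:::::
:::::::
:::Z:::
step 16: ::ZZZ::
:Z:Z:::
ZZZ::::
:ZZ::::
:::::::
:::Z:::
step 17: ::::Z::
Z:::Z::
Z::Z:::
Z:Z::::
::Z::::
::ZZZ::
step 18: ::::ZZ:
:::ZZ::
Z::Z::Z
::ZZ:::
::Z::::
::Z:Z::
step 19: :::::Z:
:::Z::Z
:::::::
:ZZZ:::
:ZZ::::
::::ZZ:

10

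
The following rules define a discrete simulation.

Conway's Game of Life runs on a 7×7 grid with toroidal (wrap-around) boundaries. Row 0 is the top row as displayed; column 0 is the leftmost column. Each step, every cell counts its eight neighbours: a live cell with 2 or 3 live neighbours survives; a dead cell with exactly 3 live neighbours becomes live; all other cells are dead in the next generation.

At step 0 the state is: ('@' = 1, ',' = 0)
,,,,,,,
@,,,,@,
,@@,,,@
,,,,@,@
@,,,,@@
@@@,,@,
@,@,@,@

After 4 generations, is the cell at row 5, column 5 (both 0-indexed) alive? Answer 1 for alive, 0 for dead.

1

[0] ,,,,,,,
@,,,,@,
,@@,,,@
,,,,@,@
@,,,,@@
@@@,,@,
@,@,@,@
[1] @@,,,@,
@@,,,,@
,@,,,,@
,@,,,,,
,,,,@,,
,,@@@,,
@,@@,@@
[2] ,,,,@@,
,,@,,@,
,@@,,,@
@,,,,,,
,,@,@,,
,@@,,,@
@,,,,@,
[3] ,,,,@@,
,@@@@@@
@@@,,,@
@,@@,,,
@,@@,,,
@@@@,@@
@@,,@@,
[4] ,,,,,,,
,,,,,,,
,,,,,,,
,,,,,,,
,,,,,,,
,,,,,@,
,,,,,,,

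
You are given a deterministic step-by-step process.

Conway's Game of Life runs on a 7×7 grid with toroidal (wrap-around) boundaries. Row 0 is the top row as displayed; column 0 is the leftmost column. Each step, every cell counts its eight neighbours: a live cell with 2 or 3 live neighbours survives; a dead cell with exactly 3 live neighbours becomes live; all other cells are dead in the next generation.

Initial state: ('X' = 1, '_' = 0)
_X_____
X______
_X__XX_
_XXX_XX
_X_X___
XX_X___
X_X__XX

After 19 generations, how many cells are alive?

10

0) _X_____
X______
_X__XX_
_XXX_XX
_X_X___
XX_X___
X_X__XX
1) _X_____
XX_____
_X_XXX_
_X_X_XX
___X__X
___XX__
__X___X
2) _XX____
XX__X__
_X_X_X_
___X__X
X__X__X
__XXXX_
__XX___
3) X______
X__XX__
_X_X_XX
___X_XX
X_____X
_X___XX
_______
4) _______
XXXXXX_
___X___
__X____
____X__
_____XX
X_____X
5) __XXXX_
_XXXX__
_______
___X___
_____X_
X____XX
X____XX
6) X______
_X___X_
____X__
_______
____XX_
X___X__
XX_X___
7) X_X___X
_______
_______
____XX_
____XX_
XX_XXXX
XX____X
8) ______X
_______
_______
____XX_
X______
_XXX___
___XX__
9) _______
_______
_______
_______
_XXXX__
_XXXX__
___XX__
10) _______
_______
_______
__XX___
_X__X__
_X___X_
____X__
11) _______
_______
_______
__XX___
_X_XX__
____XX_
_______
12) _______
_______
_______
__XXX__
_____X_
___XXX_
_______
13) _______
_______
___X___
___XX__
__X__X_
____XX_
____X__
14) _______
_______
___XX__
__XXX__
_____X_
___XXX_
____XX_
15) _______
_______
__X_X__
__X__X_
__X__X_
___X__X
___X_X_
16) _______
_______
___X___
_XX_XX_
__XXXXX
__XX_XX
____X__
17) _______
_______
__XXX__
_X____X
X______
__X___X
___XXX_
18) ____X__
___X___
__XX___
XXXX___
XX____X
___XXXX
___XXX_
19) _____X_
__XXX__
____X__
___X__X
_______
__XX___
______X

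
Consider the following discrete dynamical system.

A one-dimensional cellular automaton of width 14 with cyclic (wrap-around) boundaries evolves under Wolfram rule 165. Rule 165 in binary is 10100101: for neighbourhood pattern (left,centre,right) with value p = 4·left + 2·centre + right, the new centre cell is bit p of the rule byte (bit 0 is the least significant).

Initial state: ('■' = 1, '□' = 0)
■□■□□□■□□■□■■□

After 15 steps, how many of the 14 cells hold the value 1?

k=0  ■□■□□□■□□■□■■□
k=1  ■■■□■□■□□■■□□■
k=2  ■■□■■■■□□□□□□□
k=3  □□■□■■□□■■■■■□
k=4  ■□■■□□□□□■■■□□
k=5  ■■□□□■■■□□■□□□
k=6  □□□■□□■□□□■□■□
k=7  ■■□■□□■□■□■■■□
k=8  □□■■□□■■■■□■□■
k=9  □□□□□□□■■□■■■■
k=10  □■■■■■□□□■□■■□
k=11  □□■■■□□■□■■□□□
k=12  ■□□■□□□■■□□□■■
k=13  □□□■□■□□□□■□□■
k=14  □■□■■■□■■□■□□■
k=15  ■■■□■□■□□■■□□■

8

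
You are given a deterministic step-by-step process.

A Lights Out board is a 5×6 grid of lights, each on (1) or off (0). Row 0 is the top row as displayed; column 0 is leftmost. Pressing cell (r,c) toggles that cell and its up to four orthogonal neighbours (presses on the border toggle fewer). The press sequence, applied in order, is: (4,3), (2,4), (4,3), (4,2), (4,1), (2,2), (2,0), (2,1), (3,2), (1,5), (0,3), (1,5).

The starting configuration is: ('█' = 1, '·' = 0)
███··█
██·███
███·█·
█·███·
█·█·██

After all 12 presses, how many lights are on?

0) ███··█
██·███
███·█·
█·███·
█·█·██
1) ███··█
██·███
███·█·
█·█·█·
█··█·█
2) ███··█
██·█·█
████·█
█·█···
█··█·█
3) ███··█
██·█·█
████·█
█·██··
█·█·██
4) ███··█
██·█·█
████·█
█··█··
██·███
5) ███··█
██·█·█
████·█
██·█··
··████
6) ███··█
████·█
█····█
████··
··████
7) ███··█
·███·█
·█···█
·███··
··████
8) ███··█
··██·█
█·█··█
··██··
··████
9) ███··█
··██·█
█····█
·█····
···███
10) ███···
··███·
█·····
·█····
···███
11) ██·██·
··█·█·
█·····
·█····
···███
12) ██·███
··█··█
█····█
·█····
···███

13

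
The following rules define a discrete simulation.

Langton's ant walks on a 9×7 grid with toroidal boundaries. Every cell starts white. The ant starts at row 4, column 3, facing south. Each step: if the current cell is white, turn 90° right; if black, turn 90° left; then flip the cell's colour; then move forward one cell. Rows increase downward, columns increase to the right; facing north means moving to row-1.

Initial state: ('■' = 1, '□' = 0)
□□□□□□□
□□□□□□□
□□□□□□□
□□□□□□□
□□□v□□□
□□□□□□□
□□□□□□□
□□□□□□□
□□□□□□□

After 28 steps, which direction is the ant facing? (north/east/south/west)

south

step 0: □□□□□□□
□□□□□□□
□□□□□□□
□□□□□□□
□□□v□□□
□□□□□□□
□□□□□□□
□□□□□□□
□□□□□□□
step 1: □□□□□□□
□□□□□□□
□□□□□□□
□□□□□□□
□□<■□□□
□□□□□□□
□□□□□□□
□□□□□□□
□□□□□□□
step 2: □□□□□□□
□□□□□□□
□□□□□□□
□□^□□□□
□□■■□□□
□□□□□□□
□□□□□□□
□□□□□□□
□□□□□□□
step 3: □□□□□□□
□□□□□□□
□□□□□□□
□□■>□□□
□□■■□□□
□□□□□□□
□□□□□□□
□□□□□□□
□□□□□□□
step 4: □□□□□□□
□□□□□□□
□□□□□□□
□□■■□□□
□□■v□□□
□□□□□□□
□□□□□□□
□□□□□□□
□□□□□□□
step 5: □□□□□□□
□□□□□□□
□□□□□□□
□□■■□□□
□□■□>□□
□□□□□□□
□□□□□□□
□□□□□□□
□□□□□□□
step 6: □□□□□□□
□□□□□□□
□□□□□□□
□□■■□□□
□□■□■□□
□□□□v□□
□□□□□□□
□□□□□□□
□□□□□□□
step 7: □□□□□□□
□□□□□□□
□□□□□□□
□□■■□□□
□□■□■□□
□□□<■□□
□□□□□□□
□□□□□□□
□□□□□□□
step 8: □□□□□□□
□□□□□□□
□□□□□□□
□□■■□□□
□□■^■□□
□□□■■□□
□□□□□□□
□□□□□□□
□□□□□□□
step 9: □□□□□□□
□□□□□□□
□□□□□□□
□□■■□□□
□□■■>□□
□□□■■□□
□□□□□□□
□□□□□□□
□□□□□□□
step 10: □□□□□□□
□□□□□□□
□□□□□□□
□□■■^□□
□□■■□□□
□□□■■□□
□□□□□□□
□□□□□□□
□□□□□□□
step 11: □□□□□□□
□□□□□□□
□□□□□□□
□□■■■>□
□□■■□□□
□□□■■□□
□□□□□□□
□□□□□□□
□□□□□□□
step 12: □□□□□□□
□□□□□□□
□□□□□□□
□□■■■■□
□□■■□v□
□□□■■□□
□□□□□□□
□□□□□□□
□□□□□□□
step 13: □□□□□□□
□□□□□□□
□□□□□□□
□□■■■■□
□□■■<■□
□□□■■□□
□□□□□□□
□□□□□□□
□□□□□□□
step 14: □□□□□□□
□□□□□□□
□□□□□□□
□□■■^■□
□□■■■■□
□□□■■□□
□□□□□□□
□□□□□□□
□□□□□□□
step 15: □□□□□□□
□□□□□□□
□□□□□□□
□□■<□■□
□□■■■■□
□□□■■□□
□□□□□□□
□□□□□□□
□□□□□□□
step 16: □□□□□□□
□□□□□□□
□□□□□□□
□□■□□■□
□□■v■■□
□□□■■□□
□□□□□□□
□□□□□□□
□□□□□□□
step 17: □□□□□□□
□□□□□□□
□□□□□□□
□□■□□■□
□□■□>■□
□□□■■□□
□□□□□□□
□□□□□□□
□□□□□□□
step 18: □□□□□□□
□□□□□□□
□□□□□□□
□□■□^■□
□□■□□■□
□□□■■□□
□□□□□□□
□□□□□□□
□□□□□□□
step 19: □□□□□□□
□□□□□□□
□□□□□□□
□□■□■>□
□□■□□■□
□□□■■□□
□□□□□□□
□□□□□□□
□□□□□□□
step 20: □□□□□□□
□□□□□□□
□□□□□^□
□□■□■□□
□□■□□■□
□□□■■□□
□□□□□□□
□□□□□□□
□□□□□□□
step 21: □□□□□□□
□□□□□□□
□□□□□■>
□□■□■□□
□□■□□■□
□□□■■□□
□□□□□□□
□□□□□□□
□□□□□□□
step 22: □□□□□□□
□□□□□□□
□□□□□■■
□□■□■□v
□□■□□■□
□□□■■□□
□□□□□□□
□□□□□□□
□□□□□□□
step 23: □□□□□□□
□□□□□□□
□□□□□■■
□□■□■<■
□□■□□■□
□□□■■□□
□□□□□□□
□□□□□□□
□□□□□□□
step 24: □□□□□□□
□□□□□□□
□□□□□^■
□□■□■■■
□□■□□■□
□□□■■□□
□□□□□□□
□□□□□□□
□□□□□□□
step 25: □□□□□□□
□□□□□□□
□□□□<□■
□□■□■■■
□□■□□■□
□□□■■□□
□□□□□□□
□□□□□□□
□□□□□□□
step 26: □□□□□□□
□□□□^□□
□□□□■□■
□□■□■■■
□□■□□■□
□□□■■□□
□□□□□□□
□□□□□□□
□□□□□□□
step 27: □□□□□□□
□□□□■>□
□□□□■□■
□□■□■■■
□□■□□■□
□□□■■□□
□□□□□□□
□□□□□□□
□□□□□□□
step 28: □□□□□□□
□□□□■■□
□□□□■v■
□□■□■■■
□□■□□■□
□□□■■□□
□□□□□□□
□□□□□□□
□□□□□□□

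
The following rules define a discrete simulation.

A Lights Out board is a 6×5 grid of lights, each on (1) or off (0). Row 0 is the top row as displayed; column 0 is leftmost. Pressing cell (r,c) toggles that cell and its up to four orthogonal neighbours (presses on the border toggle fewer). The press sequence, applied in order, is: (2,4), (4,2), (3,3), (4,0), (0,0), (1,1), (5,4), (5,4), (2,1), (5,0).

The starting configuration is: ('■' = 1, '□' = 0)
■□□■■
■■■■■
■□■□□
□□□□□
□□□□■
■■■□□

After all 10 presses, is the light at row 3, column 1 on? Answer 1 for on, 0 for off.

1

step 0: ■□□■■
■■■■■
■□■□□
□□□□□
□□□□■
■■■□□
step 1: ■□□■■
■■■■□
■□■■■
□□□□■
□□□□■
■■■□□
step 2: ■□□■■
■■■■□
■□■■■
□□■□■
□■■■■
■■□□□
step 3: ■□□■■
■■■■□
■□■□■
□□□■□
□■■□■
■■□□□
step 4: ■□□■■
■■■■□
■□■□■
■□□■□
■□■□■
□■□□□
step 5: □■□■■
□■■■□
■□■□■
■□□■□
■□■□■
□■□□□
step 6: □□□■■
■□□■□
■■■□■
■□□■□
■□■□■
□■□□□
step 7: □□□■■
■□□■□
■■■□■
■□□■□
■□■□□
□■□■■
step 8: □□□■■
■□□■□
■■■□■
■□□■□
■□■□■
□■□□□
step 9: □□□■■
■■□■□
□□□□■
■■□■□
■□■□■
□■□□□
step 10: □□□■■
■■□■□
□□□□■
■■□■□
□□■□■
■□□□□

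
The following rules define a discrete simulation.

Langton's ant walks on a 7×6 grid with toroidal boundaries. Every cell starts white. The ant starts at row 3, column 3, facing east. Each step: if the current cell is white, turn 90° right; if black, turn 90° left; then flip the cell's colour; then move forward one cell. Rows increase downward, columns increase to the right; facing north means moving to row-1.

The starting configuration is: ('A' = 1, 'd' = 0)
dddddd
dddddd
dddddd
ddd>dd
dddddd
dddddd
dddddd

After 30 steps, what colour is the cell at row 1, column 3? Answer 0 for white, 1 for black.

gen 0: dddddd
dddddd
dddddd
ddd>dd
dddddd
dddddd
dddddd
gen 1: dddddd
dddddd
dddddd
dddAdd
dddvdd
dddddd
dddddd
gen 2: dddddd
dddddd
dddddd
dddAdd
dd<Add
dddddd
dddddd
gen 3: dddddd
dddddd
dddddd
dd^Add
ddAAdd
dddddd
dddddd
gen 4: dddddd
dddddd
dddddd
ddA>dd
ddAAdd
dddddd
dddddd
gen 5: dddddd
dddddd
ddd^dd
ddAddd
ddAAdd
dddddd
dddddd
gen 6: dddddd
dddddd
dddA>d
ddAddd
ddAAdd
dddddd
dddddd
gen 7: dddddd
dddddd
dddAAd
ddAdvd
ddAAdd
dddddd
dddddd
gen 8: dddddd
dddddd
dddAAd
ddA<Ad
ddAAdd
dddddd
dddddd
gen 9: dddddd
dddddd
ddd^Ad
ddAAAd
ddAAdd
dddddd
dddddd
gen 10: dddddd
dddddd
dd<dAd
ddAAAd
ddAAdd
dddddd
dddddd
gen 11: dddddd
dd^ddd
ddAdAd
ddAAAd
ddAAdd
dddddd
dddddd
gen 12: dddddd
ddA>dd
ddAdAd
ddAAAd
ddAAdd
dddddd
dddddd
gen 13: dddddd
ddAAdd
ddAvAd
ddAAAd
ddAAdd
dddddd
dddddd
gen 14: dddddd
ddAAdd
dd<AAd
ddAAAd
ddAAdd
dddddd
dddddd
gen 15: dddddd
ddAAdd
dddAAd
ddvAAd
ddAAdd
dddddd
dddddd
gen 16: dddddd
ddAAdd
dddAAd
ddd>Ad
ddAAdd
dddddd
dddddd
gen 17: dddddd
ddAAdd
ddd^Ad
ddddAd
ddAAdd
dddddd
dddddd
gen 18: dddddd
ddAAdd
dd<dAd
ddddAd
ddAAdd
dddddd
dddddd
gen 19: dddddd
dd^Add
ddAdAd
ddddAd
ddAAdd
dddddd
dddddd
gen 20: dddddd
d<dAdd
ddAdAd
ddddAd
ddAAdd
dddddd
dddddd
gen 21: d^dddd
dAdAdd
ddAdAd
ddddAd
ddAAdd
dddddd
dddddd
gen 22: dA>ddd
dAdAdd
ddAdAd
ddddAd
ddAAdd
dddddd
dddddd
gen 23: dAAddd
dAvAdd
ddAdAd
ddddAd
ddAAdd
dddddd
dddddd
gen 24: dAAddd
d<AAdd
ddAdAd
ddddAd
ddAAdd
dddddd
dddddd
gen 25: dAAddd
ddAAdd
dvAdAd
ddddAd
ddAAdd
dddddd
dddddd
gen 26: dAAddd
ddAAdd
<AAdAd
ddddAd
ddAAdd
dddddd
dddddd
gen 27: dAAddd
^dAAdd
AAAdAd
ddddAd
ddAAdd
dddddd
dddddd
gen 28: dAAddd
A>AAdd
AAAdAd
ddddAd
ddAAdd
dddddd
dddddd
gen 29: dAAddd
AAAAdd
AvAdAd
ddddAd
ddAAdd
dddddd
dddddd
gen 30: dAAddd
AAAAdd
Ad>dAd
ddddAd
ddAAdd
dddddd
dddddd

1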